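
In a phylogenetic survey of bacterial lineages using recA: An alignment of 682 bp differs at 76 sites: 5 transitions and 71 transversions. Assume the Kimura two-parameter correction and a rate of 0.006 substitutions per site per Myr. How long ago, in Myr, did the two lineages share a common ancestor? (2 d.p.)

P = 5/682 ≈ 0.007331 and Q = 71/682 ≈ 0.104106.
Under the Kimura two-parameter model, d = −½ ln(1 − 2P − Q) − ¼ ln(1 − 2Q).
1 − 2P − Q = 0.881232, giving −½ ln(0.881232) = 0.063217.
1 − 2Q = 0.791788, giving −¼ ln(0.791788) = 0.058365.
d = 0.063217 + 0.058365 = 0.121582.
Under a molecular clock d = 2μt, so t = d/(2μ) = 0.121582 / (2 × 0.006) = 10.13 Myr.

10.13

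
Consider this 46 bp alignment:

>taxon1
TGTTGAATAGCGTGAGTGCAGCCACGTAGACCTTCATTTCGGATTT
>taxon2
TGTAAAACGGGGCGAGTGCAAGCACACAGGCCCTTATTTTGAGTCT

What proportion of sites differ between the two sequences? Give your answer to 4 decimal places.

0.3696

The sequences differ at 17 of 46 positions.
p = 17/46 = 0.369565… ≈ 0.3696 (to 4 d.p.).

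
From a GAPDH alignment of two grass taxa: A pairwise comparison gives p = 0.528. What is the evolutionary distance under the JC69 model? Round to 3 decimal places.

d = −(3/4) ln(1 − 4p/3) = −0.75 ln(1 − 0.704) = −0.75 ln(0.296)
  = −0.75 × (-1.217396) = 0.913047 substitutions/site.

0.913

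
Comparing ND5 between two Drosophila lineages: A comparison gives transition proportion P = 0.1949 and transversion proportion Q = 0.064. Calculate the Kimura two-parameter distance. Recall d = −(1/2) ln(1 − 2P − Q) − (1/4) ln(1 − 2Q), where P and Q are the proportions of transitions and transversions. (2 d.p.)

Under the Kimura two-parameter model, d = −½ ln(1 − 2P − Q) − ¼ ln(1 − 2Q).
1 − 2P − Q = 0.5462, giving −½ ln(0.5462) = 0.302385.
1 − 2Q = 0.872, giving −¼ ln(0.872) = 0.034241.
d = 0.302385 + 0.034241 = 0.336626.

0.34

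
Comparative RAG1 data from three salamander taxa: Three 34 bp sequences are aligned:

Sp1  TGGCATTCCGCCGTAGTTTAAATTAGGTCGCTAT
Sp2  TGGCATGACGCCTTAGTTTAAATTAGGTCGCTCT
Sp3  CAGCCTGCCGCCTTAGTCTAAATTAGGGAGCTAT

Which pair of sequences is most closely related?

Sp1–Sp2: 4/34 differ, p = 0.118, d = 0.128.
Sp1–Sp3: 8/34 differ, p = 0.235, d = 0.282.
Sp2–Sp3: 8/34 differ, p = 0.235, d = 0.282.
The smallest distance is between Sp1 and Sp2.

Sp1 and Sp2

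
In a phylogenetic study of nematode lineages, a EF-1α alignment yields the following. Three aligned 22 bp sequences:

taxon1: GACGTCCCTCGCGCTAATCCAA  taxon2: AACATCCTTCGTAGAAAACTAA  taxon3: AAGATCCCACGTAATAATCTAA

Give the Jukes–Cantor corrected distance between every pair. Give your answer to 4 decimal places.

d(taxon1,taxon2) = 0.5913, d(taxon1,taxon3) = 0.4975, d(taxon2,taxon3) = 0.3390

taxon1–taxon2: 9/22 sites differ → p ≈ 0.409091, d = −0.75 ln(1 − 0.545455) = 0.591344 ≈ 0.5913.
taxon1–taxon3: 8/22 sites differ → p ≈ 0.363636, d = −0.75 ln(1 − 0.484848) = 0.497470 ≈ 0.4975.
taxon2–taxon3: 6/22 sites differ → p ≈ 0.272727, d = −0.75 ln(1 − 0.363636) = 0.338988 ≈ 0.3390.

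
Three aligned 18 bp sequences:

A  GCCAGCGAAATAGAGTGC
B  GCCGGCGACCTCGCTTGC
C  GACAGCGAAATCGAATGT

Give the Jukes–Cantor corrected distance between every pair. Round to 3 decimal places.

A–B: 6/18 sites differ → p ≈ 0.333333, d = −0.75 ln(1 − 0.444444) = 0.440839 ≈ 0.441.
A–C: 4/18 sites differ → p ≈ 0.222222, d = −0.75 ln(1 − 0.296296) = 0.263548 ≈ 0.264.
B–C: 7/18 sites differ → p ≈ 0.388889, d = −0.75 ln(1 − 0.518519) = 0.548166 ≈ 0.548.

d(A,B) = 0.441, d(A,C) = 0.264, d(B,C) = 0.548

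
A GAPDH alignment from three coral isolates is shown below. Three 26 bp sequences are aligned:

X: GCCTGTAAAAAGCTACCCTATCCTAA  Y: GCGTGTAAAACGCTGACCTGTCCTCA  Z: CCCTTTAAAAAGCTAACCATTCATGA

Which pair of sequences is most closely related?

X and Y

X–Y: 6/26 differ, p = 0.231, d = 0.276.
X–Z: 7/26 differ, p = 0.269, d = 0.334.
Y–Z: 9/26 differ, p = 0.346, d = 0.464.
The smallest distance is between X and Y.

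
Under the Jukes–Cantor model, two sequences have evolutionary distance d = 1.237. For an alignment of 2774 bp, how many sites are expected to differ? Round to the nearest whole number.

1681

Invert JC69: p = (3/4)(1 − e^(−4d/3)) = 0.75 × (1 − e^(-1.649333)) = 0.75 × (1 − 0.192178) = 0.605867.
Expected differing sites = pL ≈ 0.605867 × 2774 = 1680.675058 ≈ 1681.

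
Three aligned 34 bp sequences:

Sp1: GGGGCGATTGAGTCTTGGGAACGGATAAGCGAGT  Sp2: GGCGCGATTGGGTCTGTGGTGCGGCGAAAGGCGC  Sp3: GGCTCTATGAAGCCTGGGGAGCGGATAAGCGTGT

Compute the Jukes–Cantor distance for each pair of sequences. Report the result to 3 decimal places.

Sp1–Sp2: 12/34 sites differ → p ≈ 0.352941, d = −0.75 ln(1 − 0.470588) = 0.476991 ≈ 0.477.
Sp1–Sp3: 9/34 sites differ → p ≈ 0.264706, d = −0.75 ln(1 − 0.352941) = 0.326488 ≈ 0.326.
Sp2–Sp3: 14/34 sites differ → p ≈ 0.411765, d = −0.75 ln(1 − 0.54902) = 0.597249 ≈ 0.597.

d(Sp1,Sp2) = 0.477, d(Sp1,Sp3) = 0.326, d(Sp2,Sp3) = 0.597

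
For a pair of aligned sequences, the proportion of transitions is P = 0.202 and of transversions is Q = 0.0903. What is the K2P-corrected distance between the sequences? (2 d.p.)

0.39

Under the Kimura two-parameter model, d = −½ ln(1 − 2P − Q) − ¼ ln(1 − 2Q).
1 − 2P − Q = 0.5057, giving −½ ln(0.5057) = 0.340906.
1 − 2Q = 0.8194, giving −¼ ln(0.8194) = 0.049796.
d = 0.340906 + 0.049796 = 0.390702.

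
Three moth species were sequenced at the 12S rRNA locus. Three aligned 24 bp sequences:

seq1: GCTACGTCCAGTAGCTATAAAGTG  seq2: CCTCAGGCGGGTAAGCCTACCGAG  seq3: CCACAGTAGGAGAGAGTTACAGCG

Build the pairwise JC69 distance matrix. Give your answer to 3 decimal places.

seq1–seq2: 13/24 sites differ → p ≈ 0.541667, d = −0.75 ln(1 − 0.722223) = 0.960702 ≈ 0.961.
seq1–seq3: 14/24 sites differ → p ≈ 0.583333, d = −0.75 ln(1 − 0.777777) = 1.128055 ≈ 1.128.
seq2–seq3: 11/24 sites differ → p ≈ 0.458333, d = −0.75 ln(1 − 0.611111) = 0.708346 ≈ 0.708.

d(seq1,seq2) = 0.961, d(seq1,seq3) = 1.128, d(seq2,seq3) = 0.708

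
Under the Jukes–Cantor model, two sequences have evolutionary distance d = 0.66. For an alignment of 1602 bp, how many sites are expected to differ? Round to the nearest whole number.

703

Invert JC69: p = (3/4)(1 − e^(−4d/3)) = 0.75 × (1 − e^(-0.88)) = 0.75 × (1 − 0.414783) = 0.438913.
Expected differing sites = pL ≈ 0.438913 × 1602 = 703.138626 ≈ 703.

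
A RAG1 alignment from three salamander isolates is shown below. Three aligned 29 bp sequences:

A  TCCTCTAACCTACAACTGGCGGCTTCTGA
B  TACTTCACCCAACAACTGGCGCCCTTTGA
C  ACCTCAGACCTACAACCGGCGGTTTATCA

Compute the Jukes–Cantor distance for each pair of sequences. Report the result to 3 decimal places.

A–B: 8/29 sites differ → p ≈ 0.275862, d = −0.75 ln(1 − 0.367816) = 0.343931 ≈ 0.344.
A–C: 7/29 sites differ → p ≈ 0.241379, d = −0.75 ln(1 − 0.321839) = 0.291278 ≈ 0.291.
B–C: 13/29 sites differ → p ≈ 0.448276, d = −0.75 ln(1 − 0.597701) = 0.682920 ≈ 0.683.

d(A,B) = 0.344, d(A,C) = 0.291, d(B,C) = 0.683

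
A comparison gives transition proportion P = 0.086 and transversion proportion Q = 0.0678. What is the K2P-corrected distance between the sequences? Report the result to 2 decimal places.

Under the Kimura two-parameter model, d = −½ ln(1 − 2P − Q) − ¼ ln(1 − 2Q).
1 − 2P − Q = 0.7602, giving −½ ln(0.7602) = 0.137087.
1 − 2Q = 0.8644, giving −¼ ln(0.8644) = 0.036430.
d = 0.137087 + 0.036430 = 0.173517.

0.17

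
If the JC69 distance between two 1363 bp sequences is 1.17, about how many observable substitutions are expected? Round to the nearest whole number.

807

Invert JC69: p = (3/4)(1 − e^(−4d/3)) = 0.75 × (1 − e^(-1.56)) = 0.75 × (1 − 0.210136) = 0.592398.
Expected differing sites = pL ≈ 0.592398 × 1363 = 807.438474 ≈ 807.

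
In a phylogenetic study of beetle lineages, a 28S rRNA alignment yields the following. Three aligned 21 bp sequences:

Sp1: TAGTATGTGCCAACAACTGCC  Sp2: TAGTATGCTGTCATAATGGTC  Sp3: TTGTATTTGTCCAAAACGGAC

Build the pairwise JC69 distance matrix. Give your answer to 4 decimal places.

Sp1–Sp2: 9/21 sites differ → p ≈ 0.428571, d = −0.75 ln(1 − 0.571428) = 0.635472 ≈ 0.6355.
Sp1–Sp3: 7/21 sites differ → p ≈ 0.333333, d = −0.75 ln(1 − 0.444444) = 0.440839 ≈ 0.4408.
Sp2–Sp3: 9/21 sites differ → p ≈ 0.428571, d = −0.75 ln(1 − 0.571428) = 0.635472 ≈ 0.6355.

d(Sp1,Sp2) = 0.6355, d(Sp1,Sp3) = 0.4408, d(Sp2,Sp3) = 0.6355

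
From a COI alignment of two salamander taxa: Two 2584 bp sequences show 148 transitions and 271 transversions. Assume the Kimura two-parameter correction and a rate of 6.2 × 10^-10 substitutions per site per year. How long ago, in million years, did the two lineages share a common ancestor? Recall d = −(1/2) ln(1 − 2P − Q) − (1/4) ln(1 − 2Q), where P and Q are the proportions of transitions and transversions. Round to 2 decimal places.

147.35

P = 148/2584 ≈ 0.057276 and Q = 271/2584 ≈ 0.104876.
Under the Kimura two-parameter model, d = −½ ln(1 − 2P − Q) − ¼ ln(1 − 2Q).
1 − 2P − Q = 0.780572, giving −½ ln(0.780572) = 0.123864.
1 − 2Q = 0.790248, giving −¼ ln(0.790248) = 0.058852.
d = 0.123864 + 0.058852 = 0.182716.
Under a molecular clock d = 2μt, so t = d/(2μ) = 0.182716 / (2 × 6.2 × 10^-10) = 147.35 million years.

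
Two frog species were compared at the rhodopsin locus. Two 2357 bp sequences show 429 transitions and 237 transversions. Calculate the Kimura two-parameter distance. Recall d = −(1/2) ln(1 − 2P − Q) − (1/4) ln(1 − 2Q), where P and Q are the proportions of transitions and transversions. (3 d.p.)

P = 429/2357 ≈ 0.182011 and Q = 237/2357 ≈ 0.100552.
Under the Kimura two-parameter model, d = −½ ln(1 − 2P − Q) − ¼ ln(1 − 2Q).
1 − 2P − Q = 0.535426, giving −½ ln(0.535426) = 0.312346.
1 − 2Q = 0.798896, giving −¼ ln(0.798896) = 0.056131.
d = 0.312346 + 0.056131 = 0.368477.

0.368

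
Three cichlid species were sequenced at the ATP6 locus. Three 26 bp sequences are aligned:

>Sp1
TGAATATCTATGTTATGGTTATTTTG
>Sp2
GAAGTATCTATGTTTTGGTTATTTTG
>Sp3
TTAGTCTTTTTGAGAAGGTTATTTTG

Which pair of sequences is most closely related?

Sp1 and Sp2

Sp1–Sp2: 4/26 differ, p = 0.154, d = 0.172.
Sp1–Sp3: 8/26 differ, p = 0.308, d = 0.396.
Sp2–Sp3: 9/26 differ, p = 0.346, d = 0.464.
The smallest distance is between Sp1 and Sp2.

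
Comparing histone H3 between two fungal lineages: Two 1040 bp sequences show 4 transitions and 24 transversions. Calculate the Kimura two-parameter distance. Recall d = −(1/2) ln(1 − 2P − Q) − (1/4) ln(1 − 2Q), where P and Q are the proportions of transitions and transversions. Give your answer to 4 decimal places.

0.0274

P = 4/1040 ≈ 0.003846 and Q = 24/1040 ≈ 0.023077.
Under the Kimura two-parameter model, d = −½ ln(1 − 2P − Q) − ¼ ln(1 − 2Q).
1 − 2P − Q = 0.969231, giving −½ ln(0.969231) = 0.015626.
1 − 2Q = 0.953846, giving −¼ ln(0.953846) = 0.011813.
d = 0.015626 + 0.011813 = 0.027439.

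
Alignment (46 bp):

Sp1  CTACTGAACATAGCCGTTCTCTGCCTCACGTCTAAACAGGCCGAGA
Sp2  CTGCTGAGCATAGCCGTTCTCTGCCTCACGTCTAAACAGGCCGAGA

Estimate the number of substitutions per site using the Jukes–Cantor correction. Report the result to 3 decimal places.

0.045

The sequences differ at 2 of 46 sites (3, 8), so p = 2/46 ≈ 0.043478.
d = −(3/4) ln(1 − 4p/3) = −0.75 ln(1 − 0.057971) = −0.75 ln(0.942029)
  = −0.75 × (-0.059719) = 0.044789 substitutions/site.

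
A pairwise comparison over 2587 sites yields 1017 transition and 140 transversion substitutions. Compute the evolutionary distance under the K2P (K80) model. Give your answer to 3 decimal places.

P = 1017/2587 ≈ 0.393119 and Q = 140/2587 ≈ 0.054117.
Under the Kimura two-parameter model, d = −½ ln(1 − 2P − Q) − ¼ ln(1 − 2Q).
1 − 2P − Q = 0.159645, giving −½ ln(0.159645) = 0.917401.
1 − 2Q = 0.891766, giving −¼ ln(0.891766) = 0.028638.
d = 0.917401 + 0.028638 = 0.946039.

0.946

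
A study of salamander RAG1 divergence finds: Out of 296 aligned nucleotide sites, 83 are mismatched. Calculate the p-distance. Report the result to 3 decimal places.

p = 83/296 = 0.280405… ≈ 0.280 (to 3 d.p.).

0.280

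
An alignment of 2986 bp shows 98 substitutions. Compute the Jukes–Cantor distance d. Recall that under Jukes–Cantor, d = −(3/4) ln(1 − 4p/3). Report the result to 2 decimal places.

0.03

p = 98/2986 ≈ 0.03282.
d = −(3/4) ln(1 − 4p/3) = −0.75 ln(1 − 0.04376) = −0.75 ln(0.95624)
  = −0.75 × (-0.044746) = 0.033560 substitutions/site.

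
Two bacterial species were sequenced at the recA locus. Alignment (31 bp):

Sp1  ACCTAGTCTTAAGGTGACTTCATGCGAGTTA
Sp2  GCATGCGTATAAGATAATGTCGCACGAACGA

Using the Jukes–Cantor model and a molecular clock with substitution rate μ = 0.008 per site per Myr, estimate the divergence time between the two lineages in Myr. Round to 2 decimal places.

The sequences differ at 17 of 31 sites, so p = 17/31 ≈ 0.548387.
d = −(3/4) ln(1 − 4p/3) = −0.75 ln(1 − 0.731183) = −0.75 ln(0.268817)
  = −0.75 × (-1.313724) = 0.985293 substitutions/site.
Under a molecular clock d = 2μt, so t = d/(2μ) = 0.985293 / (2 × 0.008) = 61.58 Myr.

61.58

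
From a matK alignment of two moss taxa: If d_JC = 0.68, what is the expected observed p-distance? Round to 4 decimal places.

p = (3/4)(1 − e^(−4d/3)) = 0.75 × (1 − e^(-0.906667)) = 0.75 × (1 − 0.403868) = 0.447099.

0.4471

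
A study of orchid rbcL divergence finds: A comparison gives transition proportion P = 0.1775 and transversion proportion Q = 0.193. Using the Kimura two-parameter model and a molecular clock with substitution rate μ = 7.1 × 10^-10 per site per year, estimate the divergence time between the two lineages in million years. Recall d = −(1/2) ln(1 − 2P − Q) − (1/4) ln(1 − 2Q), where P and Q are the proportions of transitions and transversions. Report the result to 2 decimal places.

365.48

Under the Kimura two-parameter model, d = −½ ln(1 − 2P − Q) − ¼ ln(1 − 2Q).
1 − 2P − Q = 0.452, giving −½ ln(0.452) = 0.397037.
1 − 2Q = 0.614, giving −¼ ln(0.614) = 0.121940.
d = 0.397037 + 0.121940 = 0.518977.
Under a molecular clock d = 2μt, so t = d/(2μ) = 0.518977 / (2 × 7.1 × 10^-10) = 365.48 million years.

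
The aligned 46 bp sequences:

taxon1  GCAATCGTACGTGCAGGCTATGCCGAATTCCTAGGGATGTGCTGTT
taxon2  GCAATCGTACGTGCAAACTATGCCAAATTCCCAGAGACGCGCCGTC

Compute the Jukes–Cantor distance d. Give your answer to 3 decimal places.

0.227

The sequences differ at 9 of 46 sites (16, 17, 25, 32, 35, 38, 40, 43, 46), so p = 9/46 ≈ 0.195652.
d = −(3/4) ln(1 − 4p/3) = −0.75 ln(1 − 0.260869) = −0.75 ln(0.739131)
  = −0.75 × (-0.302280) = 0.226710 substitutions/site.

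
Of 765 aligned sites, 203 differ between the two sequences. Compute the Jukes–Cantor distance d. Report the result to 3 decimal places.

p = 203/765 ≈ 0.265359.
d = −(3/4) ln(1 − 4p/3) = −0.75 ln(1 − 0.353812) = −0.75 ln(0.646188)
  = −0.75 × (-0.436665) = 0.327499 substitutions/site.

0.327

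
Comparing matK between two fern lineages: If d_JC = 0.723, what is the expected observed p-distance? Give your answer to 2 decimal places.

0.46

p = (3/4)(1 − e^(−4d/3)) = 0.75 × (1 − e^(-0.964)) = 0.75 × (1 − 0.381364) = 0.463977.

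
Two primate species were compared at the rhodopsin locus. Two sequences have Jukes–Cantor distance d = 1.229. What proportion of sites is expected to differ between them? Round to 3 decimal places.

p = (3/4)(1 − e^(−4d/3)) = 0.75 × (1 − e^(-1.638667)) = 0.75 × (1 − 0.194239) = 0.604321.

0.604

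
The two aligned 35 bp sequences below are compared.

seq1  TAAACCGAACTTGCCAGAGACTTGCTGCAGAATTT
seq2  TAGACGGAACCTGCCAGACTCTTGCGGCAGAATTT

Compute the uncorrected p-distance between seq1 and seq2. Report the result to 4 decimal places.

The sequences differ at 6 of 35 positions (sites 3, 6, 11, 19, 20, 26).
p = 6/35 = 0.171428… ≈ 0.1714 (to 4 d.p.).

0.1714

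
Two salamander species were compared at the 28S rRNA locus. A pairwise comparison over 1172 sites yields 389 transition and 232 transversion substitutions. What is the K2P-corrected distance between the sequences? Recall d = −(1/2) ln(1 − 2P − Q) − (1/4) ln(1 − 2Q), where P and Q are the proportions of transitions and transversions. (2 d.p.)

P = 389/1172 ≈ 0.331911 and Q = 232/1172 ≈ 0.197952.
Under the Kimura two-parameter model, d = −½ ln(1 − 2P − Q) − ¼ ln(1 − 2Q).
1 − 2P − Q = 0.138226, giving −½ ln(0.138226) = 0.989433.
1 − 2Q = 0.604096, giving −¼ ln(0.604096) = 0.126006.
d = 0.989433 + 0.126006 = 1.115439.

1.12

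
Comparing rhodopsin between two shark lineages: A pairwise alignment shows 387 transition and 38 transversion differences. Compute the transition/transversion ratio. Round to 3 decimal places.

10.184

R = 387/38 = 10.184210… ≈ 10.184 (to 3 d.p.).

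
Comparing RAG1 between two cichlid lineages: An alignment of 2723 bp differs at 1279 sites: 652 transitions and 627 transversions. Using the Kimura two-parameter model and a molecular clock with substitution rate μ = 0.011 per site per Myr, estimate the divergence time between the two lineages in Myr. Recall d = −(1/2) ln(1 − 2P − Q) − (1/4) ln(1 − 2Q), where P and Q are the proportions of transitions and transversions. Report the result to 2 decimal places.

P = 652/2723 ≈ 0.239442 and Q = 627/2723 ≈ 0.230261.
Under the Kimura two-parameter model, d = −½ ln(1 − 2P − Q) − ¼ ln(1 − 2Q).
1 − 2P − Q = 0.290855, giving −½ ln(0.290855) = 0.617465.
1 − 2Q = 0.539478, giving −¼ ln(0.539478) = 0.154288.
d = 0.617465 + 0.154288 = 0.771753.
Under a molecular clock d = 2μt, so t = d/(2μ) = 0.771753 / (2 × 0.011) = 35.08 Myr.

35.08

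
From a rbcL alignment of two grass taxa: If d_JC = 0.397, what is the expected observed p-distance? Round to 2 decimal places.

p = (3/4)(1 − e^(−4d/3)) = 0.75 × (1 − e^(-0.529333)) = 0.75 × (1 − 0.588998) = 0.308252.

0.31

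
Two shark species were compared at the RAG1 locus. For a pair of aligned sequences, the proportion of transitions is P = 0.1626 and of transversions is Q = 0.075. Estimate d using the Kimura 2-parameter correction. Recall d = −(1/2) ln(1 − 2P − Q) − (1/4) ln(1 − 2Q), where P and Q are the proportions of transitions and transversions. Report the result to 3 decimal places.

Under the Kimura two-parameter model, d = −½ ln(1 − 2P − Q) − ¼ ln(1 − 2Q).
1 − 2P − Q = 0.5998, giving −½ ln(0.5998) = 0.255580.
1 − 2Q = 0.85, giving −¼ ln(0.85) = 0.040630.
d = 0.255580 + 0.040630 = 0.296210.

0.296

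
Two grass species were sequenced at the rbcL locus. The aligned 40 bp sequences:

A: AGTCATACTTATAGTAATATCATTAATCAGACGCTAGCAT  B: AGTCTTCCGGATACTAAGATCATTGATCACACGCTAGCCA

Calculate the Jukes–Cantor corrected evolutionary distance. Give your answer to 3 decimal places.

The sequences differ at 10 of 40 sites (5, 7, 9, 10, 14, 18, 25, 30, 39, 40), so p = 10/40 = 0.25.
d = −(3/4) ln(1 − 4p/3) = −0.75 ln(1 − 0.333333) = −0.75 ln(0.666667)
  = −0.75 × (-0.405465) = 0.304099 substitutions/site.

0.304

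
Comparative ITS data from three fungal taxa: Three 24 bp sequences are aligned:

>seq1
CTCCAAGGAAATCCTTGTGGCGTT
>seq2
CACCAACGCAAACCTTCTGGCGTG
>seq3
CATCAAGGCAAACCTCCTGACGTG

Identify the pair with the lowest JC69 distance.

seq2 and seq3

seq1–seq2: 6/24 differ, p = 0.250, d = 0.304.
seq1–seq3: 8/24 differ, p = 0.333, d = 0.441.
seq2–seq3: 4/24 differ, p = 0.167, d = 0.188.
The smallest distance is between seq2 and seq3.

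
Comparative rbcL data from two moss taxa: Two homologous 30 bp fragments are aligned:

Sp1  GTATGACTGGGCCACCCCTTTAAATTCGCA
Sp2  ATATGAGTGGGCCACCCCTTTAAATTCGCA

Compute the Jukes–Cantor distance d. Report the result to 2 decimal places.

0.07

The sequences differ at 2 of 30 sites (1, 7), so p = 2/30 ≈ 0.066667.
d = −(3/4) ln(1 − 4p/3) = −0.75 ln(1 − 0.088889) = −0.75 ln(0.911111)
  = −0.75 × (-0.093091) = 0.069818 substitutions/site.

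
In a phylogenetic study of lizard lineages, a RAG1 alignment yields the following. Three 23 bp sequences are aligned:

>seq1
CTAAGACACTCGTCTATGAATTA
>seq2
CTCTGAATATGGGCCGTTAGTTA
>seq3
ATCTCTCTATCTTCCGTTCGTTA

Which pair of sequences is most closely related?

seq1–seq2: 11/23 differ, p = 0.478, d = 0.761.
seq1–seq3: 13/23 differ, p = 0.565, d = 1.051.
seq2–seq3: 8/23 differ, p = 0.348, d = 0.467.
The smallest distance is between seq2 and seq3.

seq2 and seq3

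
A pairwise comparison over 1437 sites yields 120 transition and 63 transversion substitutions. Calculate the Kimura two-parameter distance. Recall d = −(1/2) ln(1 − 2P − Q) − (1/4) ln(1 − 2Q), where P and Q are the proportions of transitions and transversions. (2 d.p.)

P = 120/1437 ≈ 0.083507 and Q = 63/1437 ≈ 0.043841.
Under the Kimura two-parameter model, d = −½ ln(1 − 2P − Q) − ¼ ln(1 − 2Q).
1 − 2P − Q = 0.789145, giving −½ ln(0.789145) = 0.118403.
1 − 2Q = 0.912318, giving −¼ ln(0.912318) = 0.022942.
d = 0.118403 + 0.022942 = 0.141345.

0.14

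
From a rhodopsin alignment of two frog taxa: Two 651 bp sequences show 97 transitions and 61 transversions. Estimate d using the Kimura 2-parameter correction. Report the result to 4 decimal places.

0.3004

P = 97/651 ≈ 0.149002 and Q = 61/651 ≈ 0.093702.
Under the Kimura two-parameter model, d = −½ ln(1 − 2P − Q) − ¼ ln(1 − 2Q).
1 − 2P − Q = 0.608294, giving −½ ln(0.608294) = 0.248548.
1 − 2Q = 0.812596, giving −¼ ln(0.812596) = 0.051880.
d = 0.248548 + 0.051880 = 0.300428.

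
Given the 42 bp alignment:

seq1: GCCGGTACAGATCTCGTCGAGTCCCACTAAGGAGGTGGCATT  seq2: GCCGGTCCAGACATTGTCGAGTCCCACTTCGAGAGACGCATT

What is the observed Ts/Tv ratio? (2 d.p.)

0.83

Transitions are A↔G and C↔T; transversions are all other mismatches.
Transitions: 5. Transversions: 6.
R = 5/6 = 0.833333… ≈ 0.83 (to 2 d.p.).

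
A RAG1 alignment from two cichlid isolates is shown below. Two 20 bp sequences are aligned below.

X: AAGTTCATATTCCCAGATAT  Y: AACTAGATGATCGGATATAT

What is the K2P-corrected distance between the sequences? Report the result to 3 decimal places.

0.600

Of 20 sites, 1 differences are transitions and 7 are transversions, so P = 1/20 = 0.05 and Q = 7/20 = 0.35.
Under the Kimura two-parameter model, d = −½ ln(1 − 2P − Q) − ¼ ln(1 − 2Q).
1 − 2P − Q = 0.55, giving −½ ln(0.55) = 0.298919.
1 − 2Q = 0.3, giving −¼ ln(0.3) = 0.300993.
d = 0.298919 + 0.300993 = 0.599912.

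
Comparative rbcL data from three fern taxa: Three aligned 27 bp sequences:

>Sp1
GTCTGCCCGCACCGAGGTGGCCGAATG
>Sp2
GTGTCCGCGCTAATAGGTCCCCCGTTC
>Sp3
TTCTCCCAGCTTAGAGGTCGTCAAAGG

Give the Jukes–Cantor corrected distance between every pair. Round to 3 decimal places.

d(Sp1,Sp2) = 0.770, d(Sp1,Sp3) = 0.511, d(Sp2,Sp3) = 0.770

Sp1–Sp2: 13/27 sites differ → p ≈ 0.481481, d = −0.75 ln(1 − 0.641975) = 0.770364 ≈ 0.770.
Sp1–Sp3: 10/27 sites differ → p ≈ 0.37037, d = −0.75 ln(1 − 0.493827) = 0.510658 ≈ 0.511.
Sp2–Sp3: 13/27 sites differ → p ≈ 0.481481, d = −0.75 ln(1 − 0.641975) = 0.770364 ≈ 0.770.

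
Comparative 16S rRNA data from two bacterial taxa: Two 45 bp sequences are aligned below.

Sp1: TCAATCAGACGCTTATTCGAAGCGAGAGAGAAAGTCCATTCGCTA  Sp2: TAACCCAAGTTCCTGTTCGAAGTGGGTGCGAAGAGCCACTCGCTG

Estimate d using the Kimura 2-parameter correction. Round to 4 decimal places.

Of 45 sites, 12 differences are transitions and 6 are transversions, so P = 12/45 ≈ 0.266667 and Q = 6/45 ≈ 0.133333.
Under the Kimura two-parameter model, d = −½ ln(1 − 2P − Q) − ¼ ln(1 − 2Q).
1 − 2P − Q = 0.333333, giving −½ ln(0.333333) = 0.549307.
1 − 2Q = 0.733334, giving −¼ ln(0.733334) = 0.077539.
d = 0.549307 + 0.077539 = 0.626846.

0.6268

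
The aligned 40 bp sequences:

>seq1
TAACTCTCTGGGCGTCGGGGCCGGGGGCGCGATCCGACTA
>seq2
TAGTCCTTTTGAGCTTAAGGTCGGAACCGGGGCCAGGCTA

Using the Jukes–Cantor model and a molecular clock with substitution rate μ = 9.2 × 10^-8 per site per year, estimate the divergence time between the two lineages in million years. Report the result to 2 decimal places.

The sequences differ at 20 of 40 sites, so p = 20/40 = 0.5.
d = −(3/4) ln(1 − 4p/3) = −0.75 ln(1 − 0.666667) = −0.75 ln(0.333333)
  = −0.75 × (-1.098613) = 0.823960 substitutions/site.
Under a molecular clock d = 2μt, so t = d/(2μ) = 0.823960 / (2 × 9.2 × 10^-8) = 4.48 million years.

4.48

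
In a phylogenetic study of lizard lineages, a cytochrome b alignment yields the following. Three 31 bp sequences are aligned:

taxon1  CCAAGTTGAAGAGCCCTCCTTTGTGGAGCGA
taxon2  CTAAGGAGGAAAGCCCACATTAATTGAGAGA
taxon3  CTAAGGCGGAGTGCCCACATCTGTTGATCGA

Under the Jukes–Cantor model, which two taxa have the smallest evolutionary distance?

taxon2 and taxon3

taxon1–taxon2: 11/31 differ, p = 0.355, d = 0.481.
taxon1–taxon3: 10/31 differ, p = 0.323, d = 0.422.
taxon2–taxon3: 8/31 differ, p = 0.258, d = 0.316.
The smallest distance is between taxon2 and taxon3.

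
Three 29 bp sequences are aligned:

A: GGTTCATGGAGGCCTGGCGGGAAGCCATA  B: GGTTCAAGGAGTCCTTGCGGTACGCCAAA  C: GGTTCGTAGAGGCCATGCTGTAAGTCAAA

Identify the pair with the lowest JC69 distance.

A–B: 6/29 differ, p = 0.207, d = 0.242.
A–C: 8/29 differ, p = 0.276, d = 0.344.
B–C: 8/29 differ, p = 0.276, d = 0.344.
The smallest distance is between A and B.

A and B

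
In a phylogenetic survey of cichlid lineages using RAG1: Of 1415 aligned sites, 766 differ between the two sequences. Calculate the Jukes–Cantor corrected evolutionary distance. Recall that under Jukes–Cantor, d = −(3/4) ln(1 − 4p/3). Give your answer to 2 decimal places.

0.96

p = 766/1415 ≈ 0.541343.
d = −(3/4) ln(1 − 4p/3) = −0.75 ln(1 − 0.721791) = −0.75 ln(0.278209)
  = −0.75 × (-1.279383) = 0.959537 substitutions/site.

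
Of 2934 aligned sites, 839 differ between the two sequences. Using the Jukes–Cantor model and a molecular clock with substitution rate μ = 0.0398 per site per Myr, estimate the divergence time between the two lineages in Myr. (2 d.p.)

p = 839/2934 ≈ 0.285958.
d = −(3/4) ln(1 − 4p/3) = −0.75 ln(1 − 0.381277) = −0.75 ln(0.618723)
  = −0.75 × (-0.480098) = 0.360074 substitutions/site.
Under a molecular clock d = 2μt, so t = d/(2μ) = 0.360074 / (2 × 0.0398) = 4.52 Myr.

4.52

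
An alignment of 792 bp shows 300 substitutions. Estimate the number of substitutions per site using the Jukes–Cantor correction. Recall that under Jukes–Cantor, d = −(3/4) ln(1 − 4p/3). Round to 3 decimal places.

p = 300/792 ≈ 0.378788.
d = −(3/4) ln(1 − 4p/3) = −0.75 ln(1 − 0.505051) = −0.75 ln(0.494949)
  = −0.75 × (-0.703301) = 0.527476 substitutions/site.

0.527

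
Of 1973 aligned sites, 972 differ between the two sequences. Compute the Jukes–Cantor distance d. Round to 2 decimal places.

0.80

p = 972/1973 ≈ 0.492651.
d = −(3/4) ln(1 − 4p/3) = −0.75 ln(1 − 0.656868) = −0.75 ln(0.343132)
  = −0.75 × (-1.069640) = 0.802230 substitutions/site.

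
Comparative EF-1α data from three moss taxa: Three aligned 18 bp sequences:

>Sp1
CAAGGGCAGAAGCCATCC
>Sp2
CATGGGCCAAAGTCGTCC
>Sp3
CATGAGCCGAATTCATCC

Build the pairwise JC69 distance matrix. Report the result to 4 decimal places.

d(Sp1,Sp2) = 0.3470, d(Sp1,Sp3) = 0.3470, d(Sp2,Sp3) = 0.2635

Sp1–Sp2: 5/18 sites differ → p ≈ 0.277778, d = −0.75 ln(1 − 0.370371) = 0.346968 ≈ 0.3470.
Sp1–Sp3: 5/18 sites differ → p ≈ 0.277778, d = −0.75 ln(1 − 0.370371) = 0.346968 ≈ 0.3470.
Sp2–Sp3: 4/18 sites differ → p ≈ 0.222222, d = −0.75 ln(1 − 0.296296) = 0.263548 ≈ 0.2635.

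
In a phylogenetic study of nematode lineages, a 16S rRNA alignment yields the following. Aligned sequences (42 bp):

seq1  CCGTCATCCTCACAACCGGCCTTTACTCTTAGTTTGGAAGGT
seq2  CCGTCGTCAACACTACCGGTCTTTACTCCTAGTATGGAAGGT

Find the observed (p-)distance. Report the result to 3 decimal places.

0.167

The sequences differ at 7 of 42 positions (sites 6, 9, 10, 14, 20, 29, 34).
p = 7/42 = 0.166666… ≈ 0.167 (to 3 d.p.).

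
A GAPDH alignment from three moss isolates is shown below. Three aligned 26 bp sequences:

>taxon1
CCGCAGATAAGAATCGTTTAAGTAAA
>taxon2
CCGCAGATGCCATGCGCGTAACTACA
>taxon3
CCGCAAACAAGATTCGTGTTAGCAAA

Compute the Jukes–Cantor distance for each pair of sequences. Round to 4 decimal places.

d(taxon1,taxon2) = 0.4643, d(taxon1,taxon3) = 0.2758, d(taxon2,taxon3) = 0.6228

taxon1–taxon2: 9/26 sites differ → p ≈ 0.346154, d = −0.75 ln(1 − 0.461539) = 0.464280 ≈ 0.4643.
taxon1–taxon3: 6/26 sites differ → p ≈ 0.230769, d = −0.75 ln(1 − 0.307692) = 0.275793 ≈ 0.2758.
taxon2–taxon3: 11/26 sites differ → p ≈ 0.423077, d = −0.75 ln(1 − 0.564103) = 0.622762 ≈ 0.6228.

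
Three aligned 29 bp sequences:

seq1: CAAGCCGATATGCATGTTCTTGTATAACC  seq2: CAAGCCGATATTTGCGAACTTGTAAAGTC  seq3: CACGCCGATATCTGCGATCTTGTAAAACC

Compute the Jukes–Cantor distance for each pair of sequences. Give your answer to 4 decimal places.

seq1–seq2: 9/29 sites differ → p ≈ 0.310345, d = −0.75 ln(1 − 0.413793) = 0.400562 ≈ 0.4006.
seq1–seq3: 7/29 sites differ → p ≈ 0.241379, d = −0.75 ln(1 − 0.321839) = 0.291278 ≈ 0.2913.
seq2–seq3: 5/29 sites differ → p ≈ 0.172414, d = −0.75 ln(1 − 0.229885) = 0.195912 ≈ 0.1959.

d(seq1,seq2) = 0.4006, d(seq1,seq3) = 0.2913, d(seq2,seq3) = 0.1959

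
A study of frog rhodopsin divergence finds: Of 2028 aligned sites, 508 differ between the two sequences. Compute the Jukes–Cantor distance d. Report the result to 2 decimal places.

0.30

p = 508/2028 ≈ 0.250493.
d = −(3/4) ln(1 − 4p/3) = −0.75 ln(1 − 0.333991) = −0.75 ln(0.666009)
  = −0.75 × (-0.406452) = 0.304839 substitutions/site.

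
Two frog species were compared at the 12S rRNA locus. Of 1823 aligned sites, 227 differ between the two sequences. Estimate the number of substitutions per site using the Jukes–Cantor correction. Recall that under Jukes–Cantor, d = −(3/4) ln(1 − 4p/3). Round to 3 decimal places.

p = 227/1823 ≈ 0.12452.
d = −(3/4) ln(1 − 4p/3) = −0.75 ln(1 − 0.166027) = −0.75 ln(0.833973)
  = −0.75 × (-0.181554) = 0.136166 substitutions/site.

0.136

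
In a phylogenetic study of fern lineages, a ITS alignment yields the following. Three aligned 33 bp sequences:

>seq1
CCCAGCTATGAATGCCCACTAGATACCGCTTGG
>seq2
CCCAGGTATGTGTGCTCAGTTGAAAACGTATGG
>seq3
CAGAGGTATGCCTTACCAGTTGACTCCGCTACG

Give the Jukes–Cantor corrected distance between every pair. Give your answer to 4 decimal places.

seq1–seq2: 10/33 sites differ → p ≈ 0.30303, d = −0.75 ln(1 − 0.40404) = 0.388186 ≈ 0.3882.
seq1–seq3: 13/33 sites differ → p ≈ 0.393939, d = −0.75 ln(1 − 0.525252) = 0.558728 ≈ 0.5587.
seq2–seq3: 14/33 sites differ → p ≈ 0.424242, d = −0.75 ln(1 − 0.565656) = 0.625439 ≈ 0.6254.

d(seq1,seq2) = 0.3882, d(seq1,seq3) = 0.5587, d(seq2,seq3) = 0.6254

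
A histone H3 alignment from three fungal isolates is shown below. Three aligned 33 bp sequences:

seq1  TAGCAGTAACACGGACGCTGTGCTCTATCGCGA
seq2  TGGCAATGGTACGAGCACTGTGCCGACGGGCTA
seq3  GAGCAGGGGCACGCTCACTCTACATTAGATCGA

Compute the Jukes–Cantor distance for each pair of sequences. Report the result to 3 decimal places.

seq1–seq2: 15/33 sites differ → p ≈ 0.454545, d = −0.75 ln(1 − 0.60606) = 0.698667 ≈ 0.699.
seq1–seq3: 14/33 sites differ → p ≈ 0.424242, d = −0.75 ln(1 − 0.565656) = 0.625439 ≈ 0.625.
seq2–seq3: 16/33 sites differ → p ≈ 0.484848, d = −0.75 ln(1 − 0.646464) = 0.779827 ≈ 0.780.

d(seq1,seq2) = 0.699, d(seq1,seq3) = 0.625, d(seq2,seq3) = 0.780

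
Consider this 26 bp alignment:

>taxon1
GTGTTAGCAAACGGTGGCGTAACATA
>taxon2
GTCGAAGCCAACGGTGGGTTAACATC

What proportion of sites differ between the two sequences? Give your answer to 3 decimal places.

The sequences differ at 7 of 26 positions (sites 3, 4, 5, 9, 18, 19, 26).
p = 7/26 = 0.269230… ≈ 0.269 (to 3 d.p.).

0.269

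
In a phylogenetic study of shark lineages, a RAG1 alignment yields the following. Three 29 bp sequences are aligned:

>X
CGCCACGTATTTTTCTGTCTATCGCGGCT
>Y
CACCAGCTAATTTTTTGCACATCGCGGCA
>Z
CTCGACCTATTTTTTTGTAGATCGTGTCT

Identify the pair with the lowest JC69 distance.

X and Z

X–Y: 9/29 differ, p = 0.310, d = 0.401.
X–Z: 8/29 differ, p = 0.276, d = 0.344.
Y–Z: 9/29 differ, p = 0.310, d = 0.401.
The smallest distance is between X and Z.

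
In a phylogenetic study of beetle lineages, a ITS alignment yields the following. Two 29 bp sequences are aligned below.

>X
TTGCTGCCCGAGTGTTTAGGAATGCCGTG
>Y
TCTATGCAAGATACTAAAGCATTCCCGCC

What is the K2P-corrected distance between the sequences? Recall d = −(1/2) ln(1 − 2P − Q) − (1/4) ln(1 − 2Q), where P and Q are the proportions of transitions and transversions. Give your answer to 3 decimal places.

1.008

Of 29 sites, 2 differences are transitions and 13 are transversions, so P = 2/29 ≈ 0.068966 and Q = 13/29 ≈ 0.448276.
Under the Kimura two-parameter model, d = −½ ln(1 − 2P − Q) − ¼ ln(1 − 2Q).
1 − 2P − Q = 0.413792, giving −½ ln(0.413792) = 0.441196.
1 − 2Q = 0.103448, giving −¼ ln(0.103448) = 0.567172.
d = 0.441196 + 0.567172 = 1.008368.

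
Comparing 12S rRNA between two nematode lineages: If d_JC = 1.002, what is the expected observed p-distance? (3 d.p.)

0.553

p = (3/4)(1 − e^(−4d/3)) = 0.75 × (1 − e^(-1.336)) = 0.75 × (1 − 0.262895) = 0.552829.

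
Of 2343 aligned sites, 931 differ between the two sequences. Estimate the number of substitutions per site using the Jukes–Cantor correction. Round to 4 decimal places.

0.5660

p = 931/2343 ≈ 0.397354.
d = −(3/4) ln(1 − 4p/3) = −0.75 ln(1 − 0.529805) = −0.75 ln(0.470195)
  = −0.75 × (-0.754608) = 0.565956 substitutions/site.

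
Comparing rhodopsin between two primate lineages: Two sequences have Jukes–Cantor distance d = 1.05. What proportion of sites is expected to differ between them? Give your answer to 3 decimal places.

0.565

p = (3/4)(1 − e^(−4d/3)) = 0.75 × (1 − e^(-1.4)) = 0.75 × (1 − 0.246597) = 0.565052.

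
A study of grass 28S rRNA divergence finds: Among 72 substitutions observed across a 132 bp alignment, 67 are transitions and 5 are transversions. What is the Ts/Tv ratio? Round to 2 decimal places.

R = 67/5 = 13.40.

13.40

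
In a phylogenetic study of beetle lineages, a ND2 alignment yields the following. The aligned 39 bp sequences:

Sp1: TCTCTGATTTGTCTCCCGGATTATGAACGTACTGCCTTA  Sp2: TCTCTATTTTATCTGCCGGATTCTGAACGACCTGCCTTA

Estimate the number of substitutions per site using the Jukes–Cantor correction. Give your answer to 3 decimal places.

0.205

The sequences differ at 7 of 39 sites (6, 7, 11, 15, 23, 30, 31), so p = 7/39 ≈ 0.179487.
d = −(3/4) ln(1 − 4p/3) = −0.75 ln(1 − 0.239316) = −0.75 ln(0.760684)
  = −0.75 × (-0.273537) = 0.205153 substitutions/site.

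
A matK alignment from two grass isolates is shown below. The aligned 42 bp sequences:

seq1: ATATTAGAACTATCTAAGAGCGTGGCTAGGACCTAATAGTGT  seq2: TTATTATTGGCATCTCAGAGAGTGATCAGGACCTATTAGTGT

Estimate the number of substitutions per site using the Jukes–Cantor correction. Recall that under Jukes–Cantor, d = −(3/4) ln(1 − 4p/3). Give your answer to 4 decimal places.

0.3597

The sequences differ at 12 of 42 sites, so p = 12/42 ≈ 0.285714.
d = −(3/4) ln(1 − 4p/3) = −0.75 ln(1 − 0.380952) = −0.75 ln(0.619048)
  = −0.75 × (-0.479572) = 0.359679 substitutions/site.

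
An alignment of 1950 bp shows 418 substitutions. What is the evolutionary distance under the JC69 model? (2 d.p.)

p = 418/1950 ≈ 0.214359.
d = −(3/4) ln(1 − 4p/3) = −0.75 ln(1 − 0.285812) = −0.75 ln(0.714188)
  = −0.75 × (-0.336609) = 0.252457 substitutions/site.

0.25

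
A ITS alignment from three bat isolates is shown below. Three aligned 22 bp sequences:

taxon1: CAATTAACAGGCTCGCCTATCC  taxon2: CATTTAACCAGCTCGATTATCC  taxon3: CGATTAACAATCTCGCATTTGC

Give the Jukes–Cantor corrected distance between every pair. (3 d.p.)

d(taxon1,taxon2) = 0.271, d(taxon1,taxon3) = 0.339, d(taxon2,taxon3) = 0.497

taxon1–taxon2: 5/22 sites differ → p ≈ 0.227273, d = −0.75 ln(1 − 0.303031) = 0.270761 ≈ 0.271.
taxon1–taxon3: 6/22 sites differ → p ≈ 0.272727, d = −0.75 ln(1 − 0.363636) = 0.338988 ≈ 0.339.
taxon2–taxon3: 8/22 sites differ → p ≈ 0.363636, d = −0.75 ln(1 − 0.484848) = 0.497470 ≈ 0.497.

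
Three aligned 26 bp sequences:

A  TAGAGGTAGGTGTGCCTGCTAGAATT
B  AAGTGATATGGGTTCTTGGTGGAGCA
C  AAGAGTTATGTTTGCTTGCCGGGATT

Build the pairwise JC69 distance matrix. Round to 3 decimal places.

d(A,B) = 0.717, d(A,C) = 0.396, d(B,C) = 0.623

A–B: 12/26 sites differ → p ≈ 0.461538, d = −0.75 ln(1 − 0.615384) = 0.716632 ≈ 0.717.
A–C: 8/26 sites differ → p ≈ 0.307692, d = −0.75 ln(1 − 0.410256) = 0.396050 ≈ 0.396.
B–C: 11/26 sites differ → p ≈ 0.423077, d = −0.75 ln(1 − 0.564103) = 0.622762 ≈ 0.623.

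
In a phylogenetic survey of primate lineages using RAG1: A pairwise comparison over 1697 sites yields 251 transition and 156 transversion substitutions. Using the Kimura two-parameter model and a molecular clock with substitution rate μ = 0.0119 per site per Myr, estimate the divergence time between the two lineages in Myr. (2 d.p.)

12.44

P = 251/1697 ≈ 0.147908 and Q = 156/1697 ≈ 0.091927.
Under the Kimura two-parameter model, d = −½ ln(1 − 2P − Q) − ¼ ln(1 − 2Q).
1 − 2P − Q = 0.612257, giving −½ ln(0.612257) = 0.245302.
1 − 2Q = 0.816146, giving −¼ ln(0.816146) = 0.050791.
d = 0.245302 + 0.050791 = 0.296093.
Under a molecular clock d = 2μt, so t = d/(2μ) = 0.296093 / (2 × 0.0119) = 12.44 Myr.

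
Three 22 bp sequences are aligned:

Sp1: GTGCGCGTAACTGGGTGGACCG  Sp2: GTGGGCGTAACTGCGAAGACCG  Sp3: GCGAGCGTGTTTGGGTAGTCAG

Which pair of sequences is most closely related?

Sp1 and Sp2

Sp1–Sp2: 4/22 differ, p = 0.182, d = 0.208.
Sp1–Sp3: 8/22 differ, p = 0.364, d = 0.497.
Sp2–Sp3: 9/22 differ, p = 0.409, d = 0.591.
The smallest distance is between Sp1 and Sp2.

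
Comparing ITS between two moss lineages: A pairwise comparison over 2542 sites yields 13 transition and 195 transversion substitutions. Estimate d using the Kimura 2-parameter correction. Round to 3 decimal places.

P = 13/2542 ≈ 0.005114 and Q = 195/2542 ≈ 0.076711.
Under the Kimura two-parameter model, d = −½ ln(1 − 2P − Q) − ¼ ln(1 − 2Q).
1 − 2P − Q = 0.913061, giving −½ ln(0.913061) = 0.045476.
1 − 2Q = 0.846578, giving −¼ ln(0.846578) = 0.041638.
d = 0.045476 + 0.041638 = 0.087114.

0.087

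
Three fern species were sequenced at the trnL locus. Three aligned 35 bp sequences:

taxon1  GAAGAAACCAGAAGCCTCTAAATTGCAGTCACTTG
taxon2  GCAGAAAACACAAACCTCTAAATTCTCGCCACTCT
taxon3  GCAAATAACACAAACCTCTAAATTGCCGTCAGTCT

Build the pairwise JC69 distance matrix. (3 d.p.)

taxon1–taxon2: 10/35 sites differ → p ≈ 0.285714, d = −0.75 ln(1 − 0.380952) = 0.359679 ≈ 0.360.
taxon1–taxon3: 10/35 sites differ → p ≈ 0.285714, d = −0.75 ln(1 − 0.380952) = 0.359679 ≈ 0.360.
taxon2–taxon3: 6/35 sites differ → p ≈ 0.171429, d = −0.75 ln(1 − 0.228572) = 0.194634 ≈ 0.195.

d(taxon1,taxon2) = 0.360, d(taxon1,taxon3) = 0.360, d(taxon2,taxon3) = 0.195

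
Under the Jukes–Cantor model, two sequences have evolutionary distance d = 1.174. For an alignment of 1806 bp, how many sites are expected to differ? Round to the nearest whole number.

1071

Invert JC69: p = (3/4)(1 − e^(−4d/3)) = 0.75 × (1 − e^(-1.565333)) = 0.75 × (1 − 0.209018) = 0.593237.
Expected differing sites = pL ≈ 0.593237 × 1806 = 1071.386022 ≈ 1071.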